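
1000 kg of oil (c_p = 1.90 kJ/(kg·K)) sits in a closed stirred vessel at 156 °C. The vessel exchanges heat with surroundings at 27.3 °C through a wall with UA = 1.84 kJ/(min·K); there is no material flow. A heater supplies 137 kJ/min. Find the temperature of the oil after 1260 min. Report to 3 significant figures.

118 °C

Lumped-capacitance energy balance: M c_p dT/dt = UA(T_amb − T) + Q̇.
dT/dt = (T_ss − T)/τ with T_ss = T_amb + Q̇/UA = 27.3 + 137/1.84 = 101.76 °C, τ = M c_p/UA = 1000·1.90/1.84 = 1032.6 min.
Integrating: T(t) = T_ss + (T₀ − T_ss) e^(−t/τ).
T(1260) = 101.76 + (54.243)·0.29517 = 117.77 °C.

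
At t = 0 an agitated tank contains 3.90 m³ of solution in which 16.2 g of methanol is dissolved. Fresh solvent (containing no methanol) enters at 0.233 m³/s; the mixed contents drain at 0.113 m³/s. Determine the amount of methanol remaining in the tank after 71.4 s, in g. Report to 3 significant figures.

Let m(t) be the amount of methanol. Volume: V(t) = V₀ + (Q_in − Q_out) t = 3.90 + 0.12000 t; V(71.4) = 12.468 m³.
No methanol enters, so dm/dt = −Q_out · (m/V).
dm/m = −Q_out dt/(V₀ + 0.12000 t); integrating gives ln(m/m₀) = −(Q_out/(Q_in−Q_out)) ln(V/V₀).
m = m₀ (V₀/V)^(Q_out/(Q_in−Q_out)) = 16.2 × (3.90/12.468)^(0.94167) = 5.4228 g.

5.42 g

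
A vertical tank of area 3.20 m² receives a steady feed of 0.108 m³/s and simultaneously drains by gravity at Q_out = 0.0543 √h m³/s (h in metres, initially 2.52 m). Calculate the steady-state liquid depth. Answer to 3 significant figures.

3.96 m

A dh/dt = Q_in − 0.0543 √h. Steady state requires inflow = outflow:
Q_in = 0.0543 √h_ss ⇒ √h_ss = 0.108/0.0543 = 1.9890.
h_ss = 1.9890² = 3.9559 m. (Since h₀ = 2.52 m < h_ss, the level will rise toward this value.)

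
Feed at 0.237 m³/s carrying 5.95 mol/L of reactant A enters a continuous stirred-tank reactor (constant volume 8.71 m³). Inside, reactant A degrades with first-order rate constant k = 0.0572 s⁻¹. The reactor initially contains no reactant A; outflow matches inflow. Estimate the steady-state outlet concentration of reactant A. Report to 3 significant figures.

1.92 mol/L

Species balance: V dC/dt = Q C_in − Q C − k V C.
At steady state: 0 = Q C_in − (Q + kV) C_ss, so C_ss = Q C_in/(Q + kV).
C_ss = 0.237·5.95/(0.237 + 0.0572·8.71) = 1.4102/0.73521 = 1.9180 mol/L.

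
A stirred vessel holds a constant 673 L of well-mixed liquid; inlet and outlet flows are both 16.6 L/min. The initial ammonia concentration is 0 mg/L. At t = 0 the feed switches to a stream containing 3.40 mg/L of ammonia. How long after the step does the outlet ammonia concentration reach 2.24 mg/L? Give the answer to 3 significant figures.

Unsteady species balance (constant V, well mixed): V dC/dt = Q(C_in − C), so τ = V/Q = 40.542 min.
C(t) = C_in + (C₀ − C_in) e^(−t/τ). Set C = 2.24 and solve for t:
e^(−t/τ) = (C − C_in)/(C₀ − C_in) = (2.24 − 3.40)/(0 − 3.40) = 0.34118
t = −τ ln(…) = 40.542 × 1.0754 = 43.597 min.

43.6 min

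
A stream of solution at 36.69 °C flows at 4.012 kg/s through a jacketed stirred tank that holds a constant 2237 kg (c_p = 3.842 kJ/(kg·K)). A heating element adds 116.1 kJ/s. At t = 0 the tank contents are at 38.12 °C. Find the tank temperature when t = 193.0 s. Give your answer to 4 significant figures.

39.91 °C

Energy balance: M c_p dT/dt = ṁ c_p (T_in − T) + 116.1.
τ = M/ṁ = 557.577 s; T_ss = T_in + Q̇/(ṁ c_p) = 36.69 + 116.1/(4.012·3.842) = 44.2221 °C.
Integrating: T(t) = T_ss + (T₀ − T_ss) e^(−t/τ).
T(193.0) = 44.2221 + (-6.10206)·e^(−193.0/557.577) = 44.2221 + (-6.10206)·0.707413 = 39.9054 °C.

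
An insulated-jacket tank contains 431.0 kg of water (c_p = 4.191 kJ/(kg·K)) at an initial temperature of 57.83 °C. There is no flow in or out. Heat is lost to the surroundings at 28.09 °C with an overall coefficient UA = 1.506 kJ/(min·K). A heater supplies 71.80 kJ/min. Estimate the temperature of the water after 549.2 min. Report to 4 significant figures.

64.42 °C

Lumped-capacitance energy balance: M c_p dT/dt = UA(T_amb − T) + Q̇.
dT/dt = (T_ss − T)/τ with T_ss = T_amb + Q̇/UA = 28.09 + 71.80/1.506 = 75.7660 °C, τ = M c_p/UA = 431.0·4.191/1.506 = 1199.42 min.
This is linear first-order; T(t) = T_ss + (T₀ − T_ss) e^(−t/τ).
T(549.2) = 75.7660 + (-17.9360)·0.632617 = 64.4194 °C.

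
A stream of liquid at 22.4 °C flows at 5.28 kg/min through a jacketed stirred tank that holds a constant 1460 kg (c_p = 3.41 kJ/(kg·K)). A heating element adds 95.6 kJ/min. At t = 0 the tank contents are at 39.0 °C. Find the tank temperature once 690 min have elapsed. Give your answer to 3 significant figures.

28.6 °C

First-law balance (no shaft work): M c_p dT/dt = ṁ c_p (T_in − T) + 95.6.
τ = M/ṁ = 276.52 min; T_ss = T_in + Q̇/(ṁ c_p) = 22.4 + 95.6/(5.28·3.41) = 27.710 °C.
This is linear first-order; T(t) = T_ss + (T₀ − T_ss) e^(−t/τ).
T(690) = 27.710 + (11.290)·e^(−690/276.52) = 27.710 + (11.290)·0.082468 = 28.641 °C.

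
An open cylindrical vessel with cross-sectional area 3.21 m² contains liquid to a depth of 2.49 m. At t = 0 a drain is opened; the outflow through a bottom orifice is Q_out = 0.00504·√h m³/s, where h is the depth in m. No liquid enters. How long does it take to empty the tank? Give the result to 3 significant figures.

2010 s

A dh/dt = −Q_out = −0.00504 √h.
Separate and integrate: 2(√h − √h₀) = −(0.00504/A) t.
Set h = 0: 2√h₀ = (0.00504/A) t_empty ⇒ t_empty = 2A√h₀/0.00504.
t_empty = 2·3.21·√2.49/0.00504 = 6.4200·1.5780/0.00504 = 2010.0 s.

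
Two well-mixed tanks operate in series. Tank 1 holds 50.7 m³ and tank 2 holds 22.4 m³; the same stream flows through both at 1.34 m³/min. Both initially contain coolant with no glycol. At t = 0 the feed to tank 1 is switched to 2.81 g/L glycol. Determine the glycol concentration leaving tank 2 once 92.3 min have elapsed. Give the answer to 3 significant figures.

2.38 g/L

Species balance on tank i: dCᵢ/dt = (Cᵢ₋₁ − Cᵢ)/τᵢ with τᵢ = Vᵢ/Q.
τ₁ = 50.7/1.34 = 37.836 min; τ₂ = 22.4/1.34 = 16.716 min.
Tank 1: C₁ = C_in(1 − e^(−t/τ₁)). Tank 2 (τ₁ ≠ τ₂): C₂ = C_in[1 − (τ₁ e^(−t/τ₁) − τ₂ e^(−t/τ₂))/(τ₁ − τ₂)].
At t = 92.3: e^(−t/τ₁) = 0.087206, e^(−t/τ₂) = 0.0039998.
C₂ = 2.81·[1 − (37.836·0.087206 − 16.716·0.0039998)/(21.119)] = 2.81·0.84694 = 2.3799 g/L.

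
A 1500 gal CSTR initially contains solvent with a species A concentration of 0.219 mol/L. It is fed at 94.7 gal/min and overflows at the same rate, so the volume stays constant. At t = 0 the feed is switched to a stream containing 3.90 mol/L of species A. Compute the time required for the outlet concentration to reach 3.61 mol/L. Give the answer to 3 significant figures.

Mass balance on the solute (V constant): V dC/dt = Q(C_in − C), so τ = V/Q = 15.839 min.
C(t) = C_in + (C₀ − C_in) e^(−t/τ). Set C = 3.61 and solve for t:
e^(−t/τ) = (C − C_in)/(C₀ − C_in) = (3.61 − 3.90)/(0.219 − 3.90) = 0.078783
t = −τ ln(…) = 15.839 × 2.5411 = 40.249 min.

40.2 min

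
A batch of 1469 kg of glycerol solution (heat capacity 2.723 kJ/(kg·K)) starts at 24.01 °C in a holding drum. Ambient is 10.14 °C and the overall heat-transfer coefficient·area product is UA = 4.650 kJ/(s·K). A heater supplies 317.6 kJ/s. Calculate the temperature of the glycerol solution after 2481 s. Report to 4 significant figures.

75.40 °C

M c_p dT/dt = −UA(T − T_amb) + Q̇.
dT/dt = (T_ss − T)/τ with T_ss = T_amb + Q̇/UA = 10.14 + 317.6/4.650 = 78.4411 °C, τ = M c_p/UA = 1469·2.723/4.650 = 860.234 s.
Integrating: T(t) = T_ss + (T₀ − T_ss) e^(−t/τ).
T(2481) = 78.4411 + (-54.4311)·0.0559051 = 75.3981 °C.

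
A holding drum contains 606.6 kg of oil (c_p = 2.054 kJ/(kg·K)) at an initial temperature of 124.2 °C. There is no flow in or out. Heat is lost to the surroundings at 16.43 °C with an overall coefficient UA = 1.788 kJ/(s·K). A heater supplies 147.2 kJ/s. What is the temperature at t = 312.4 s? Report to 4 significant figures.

115.0 °C

Lumped-capacitance energy balance: M c_p dT/dt = UA(T_amb − T) + Q̇.
dT/dt = (T_ss − T)/τ with T_ss = T_amb + Q̇/UA = 16.43 + 147.2/1.788 = 98.7566 °C, τ = M c_p/UA = 606.6·2.054/1.788 = 696.844 s.
This is linear first-order; T(t) = T_ss + (T₀ − T_ss) e^(−t/τ).
T(312.4) = 98.7566 + (25.4434)·0.638708 = 115.008 °C.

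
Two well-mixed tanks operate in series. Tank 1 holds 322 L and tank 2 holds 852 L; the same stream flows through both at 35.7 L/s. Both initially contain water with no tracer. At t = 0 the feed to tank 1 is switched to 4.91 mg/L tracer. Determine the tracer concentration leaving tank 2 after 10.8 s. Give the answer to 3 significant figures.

0.791 mg/L

Time constants: τᵢ = Vᵢ/Q for each well-mixed tank.
τ₁ = 322/35.7 = 9.0196 s; τ₂ = 852/35.7 = 23.866 s.
Solving the cascade with C₁(0)=C₂(0)=0 gives C₂(t) = C_in[1 − (τ₁ e^(−t/τ₁) − τ₂ e^(−t/τ₂))/(τ₁ − τ₂)].
At t = 10.8: e^(−t/τ₁) = 0.30198, e^(−t/τ₂) = 0.63601.
C₂ = 4.91·[1 − (9.0196·0.30198 − 23.866·0.63601)/(-14.846)] = 4.91·0.16105 = 0.79073 mg/L.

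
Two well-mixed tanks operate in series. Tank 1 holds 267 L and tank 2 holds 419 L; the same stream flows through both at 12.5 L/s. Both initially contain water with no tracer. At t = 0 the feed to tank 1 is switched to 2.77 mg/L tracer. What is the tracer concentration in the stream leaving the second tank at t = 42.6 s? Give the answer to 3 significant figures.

Each tank obeys Vᵢ dCᵢ/dt = Q(Cᵢ₋₁ − Cᵢ), so τᵢ = Vᵢ/Q.
τ₁ = 267/12.5 = 21.360 s; τ₂ = 419/12.5 = 33.520 s.
Tank 1: C₁ = C_in(1 − e^(−t/τ₁)). Tank 2 (τ₁ ≠ τ₂): C₂ = C_in[1 − (τ₁ e^(−t/τ₁) − τ₂ e^(−t/τ₂))/(τ₁ − τ₂)].
At t = 42.6: e^(−t/τ₁) = 0.13610, e^(−t/τ₂) = 0.28058.
C₂ = 2.77·[1 − (21.360·0.13610 − 33.520·0.28058)/(-12.160)] = 2.77·0.46562 = 1.2898 mg/L.

1.29 mg/L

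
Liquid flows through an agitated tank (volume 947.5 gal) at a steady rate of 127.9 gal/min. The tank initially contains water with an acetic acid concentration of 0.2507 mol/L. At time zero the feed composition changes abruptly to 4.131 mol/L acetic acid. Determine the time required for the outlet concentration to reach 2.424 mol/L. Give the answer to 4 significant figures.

6.083 min

Species balance: V dC/dt = Q(C_in − C) ⇒ τ = V/Q = 7.40813 min.
C(t) = C_in + (C₀ − C_in) e^(−t/τ). Set C = 2.424 and solve for t:
e^(−t/τ) = (C − C_in)/(C₀ − C_in) = (2.424 − 4.131)/(0.2507 − 4.131) = 0.439914
t = −τ ln(…) = 7.40813 × 0.821175 = 6.08337 min.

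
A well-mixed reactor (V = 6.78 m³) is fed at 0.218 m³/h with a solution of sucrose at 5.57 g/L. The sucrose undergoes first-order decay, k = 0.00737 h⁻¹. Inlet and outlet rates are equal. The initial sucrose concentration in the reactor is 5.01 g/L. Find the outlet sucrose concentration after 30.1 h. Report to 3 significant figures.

Accumulation = in − out − consumed: V dC/dt = Q C_in − Q C − k V C.
This is linear with rate a = Q/V + k = 0.039523 h⁻¹.
C_ss = Q C_in/(Q + kV) = 4.5314 g/L; C(t) = C_ss + (C₀ − C_ss) e^(−a t).
C(30.1) = 4.5314 + (0.47865)·e^(−0.039523·30.1) = 4.5314 + (0.47865)·0.30433 = 4.6770 g/L.

4.68 g/L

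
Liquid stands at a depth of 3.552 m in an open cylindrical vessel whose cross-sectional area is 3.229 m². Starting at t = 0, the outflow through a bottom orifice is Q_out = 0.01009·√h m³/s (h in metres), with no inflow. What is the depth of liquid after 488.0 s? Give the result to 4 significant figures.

1.259 m

A dh/dt = −Q_out = −0.01009 √h.
Separate and integrate: 2(√h − √h₀) = −(0.01009/A) t.
√h = √3.552 − 0.01009·488.0/(2·3.229) = 1.88468 − 0.762453 = 1.12222.
h = 1.12222² = 1.25938 m.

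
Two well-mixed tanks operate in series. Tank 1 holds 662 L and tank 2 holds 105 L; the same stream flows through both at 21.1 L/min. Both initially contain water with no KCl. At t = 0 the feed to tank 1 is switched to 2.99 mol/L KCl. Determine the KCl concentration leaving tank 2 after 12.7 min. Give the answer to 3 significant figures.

0.663 mol/L

Species balance on tank i: dCᵢ/dt = (Cᵢ₋₁ − Cᵢ)/τᵢ with τᵢ = Vᵢ/Q.
τ₁ = 662/21.1 = 31.374 min; τ₂ = 105/21.1 = 4.9763 min.
Tank 1: C₁ = C_in(1 − e^(−t/τ₁)). Tank 2 (τ₁ ≠ τ₂): C₂ = C_in[1 − (τ₁ e^(−t/τ₁) − τ₂ e^(−t/τ₂))/(τ₁ − τ₂)].
At t = 12.7: e^(−t/τ₁) = 0.66712, e^(−t/τ₂) = 0.077918.
C₂ = 2.99·[1 − (31.374·0.66712 − 4.9763·0.077918)/(26.398)] = 2.99·0.22181 = 0.66322 mol/L.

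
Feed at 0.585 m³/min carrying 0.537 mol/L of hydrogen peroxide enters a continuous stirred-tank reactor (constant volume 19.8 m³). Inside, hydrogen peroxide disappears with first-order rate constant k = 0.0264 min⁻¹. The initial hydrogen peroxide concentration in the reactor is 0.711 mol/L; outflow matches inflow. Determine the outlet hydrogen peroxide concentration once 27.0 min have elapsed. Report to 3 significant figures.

Species balance: V dC/dt = Q C_in − Q C − k V C.
dC/dt = (Q/V) C_in − (Q/V + k) C; effective rate a = Q/V + k = 0.029545 + 0.0264 = 0.055945 min⁻¹.
C_ss = Q C_in/(Q + kV) = 0.28360 mol/L; C(t) = C_ss + (C₀ − C_ss) e^(−a t).
C(27.0) = 0.28360 + (0.42740)·e^(−0.055945·27.0) = 0.28360 + (0.42740)·0.22079 = 0.37796 mol/L.

0.378 mol/L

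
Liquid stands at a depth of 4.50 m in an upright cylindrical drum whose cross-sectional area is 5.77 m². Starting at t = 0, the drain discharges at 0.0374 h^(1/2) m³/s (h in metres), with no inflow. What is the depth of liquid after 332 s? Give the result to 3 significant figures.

1.09 m

Volume balance on the tank: A dh/dt = −0.0374 √h.
∫ h^(−1/2) dh = −(0.0374/A) ∫ dt, giving 2√h = 2√h₀ − (0.0374/A) t.
√h = √4.50 − 0.0374·332/(2·5.77) = 2.1213 − 1.0760 = 1.0453.
h = 1.0453² = 1.0927 m.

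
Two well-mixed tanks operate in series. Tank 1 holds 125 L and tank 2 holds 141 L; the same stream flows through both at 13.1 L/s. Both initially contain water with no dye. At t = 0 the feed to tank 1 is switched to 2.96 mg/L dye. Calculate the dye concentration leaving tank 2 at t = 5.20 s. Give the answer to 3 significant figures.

Time constants: τᵢ = Vᵢ/Q for each well-mixed tank.
τ₁ = 125/13.1 = 9.5420 s; τ₂ = 141/13.1 = 10.763 s.
Tank 1: C₁ = C_in(1 − e^(−t/τ₁)). Tank 2 (τ₁ ≠ τ₂): C₂ = C_in[1 − (τ₁ e^(−t/τ₁) − τ₂ e^(−t/τ₂))/(τ₁ − τ₂)].
At t = 5.20: e^(−t/τ₁) = 0.57986, e^(−t/τ₂) = 0.61686.
C₂ = 2.96·[1 − (9.5420·0.57986 − 10.763·0.61686)/(-1.2214)] = 2.96·0.094157 = 0.27870 mg/L.

0.279 mg/L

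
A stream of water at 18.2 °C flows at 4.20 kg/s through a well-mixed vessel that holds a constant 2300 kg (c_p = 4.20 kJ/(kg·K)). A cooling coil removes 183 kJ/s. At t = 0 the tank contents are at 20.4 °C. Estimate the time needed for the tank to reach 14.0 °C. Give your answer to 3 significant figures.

390 s

M c_p dT/dt = ṁ c_p (T_in − T) − Q̇.
τ = M/ṁ = 547.62 s; T_ss = T_in − Q̇/(ṁ c_p) = 7.8259 °C.
T(t) = T_ss + (T₀ − T_ss) e^(−t/τ). Set T = 14.0:
e^(−t/τ) = (14.0 − 7.8259)/(20.4 − 7.8259) = 0.49102
t = −547.62 · ln(0.49102) = 389.51 s.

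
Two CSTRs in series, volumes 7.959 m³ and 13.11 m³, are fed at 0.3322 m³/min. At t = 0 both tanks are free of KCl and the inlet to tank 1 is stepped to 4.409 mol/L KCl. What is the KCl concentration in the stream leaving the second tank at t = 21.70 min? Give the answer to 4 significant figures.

0.6878 mol/L

Species balance on tank i: dCᵢ/dt = (Cᵢ₋₁ − Cᵢ)/τᵢ with τᵢ = Vᵢ/Q.
τ₁ = 7.959/0.3322 = 23.9585 min; τ₂ = 13.11/0.3322 = 39.4642 min.
Tank 1: C₁ = C_in(1 − e^(−t/τ₁)). Tank 2 (τ₁ ≠ τ₂): C₂ = C_in[1 − (τ₁ e^(−t/τ₁) − τ₂ e^(−t/τ₂))/(τ₁ − τ₂)].
At t = 21.70: e^(−t/τ₁) = 0.404245, e^(−t/τ₂) = 0.577027.
C₂ = 4.409·[1 − (23.9585·0.404245 − 39.4642·0.577027)/(-15.5057)] = 4.409·0.156000 = 0.687805 mol/L.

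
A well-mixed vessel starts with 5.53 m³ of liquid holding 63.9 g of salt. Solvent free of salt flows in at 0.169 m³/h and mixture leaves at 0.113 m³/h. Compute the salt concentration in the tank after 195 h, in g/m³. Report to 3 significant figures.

Let m(t) be the amount of salt. Volume: V(t) = V₀ + (Q_in − Q_out) t = 5.53 + 0.056000 t; V(195) = 16.450 m³.
Species balance (pure solvent in): dm/dt = −Q_out · m/V(t).
Separate: dm/m = −Q_out dt/V(t) ⇒ ln(m/m₀) = −(Q_out/(Q_in−Q_out)) ln(V/V₀).
m = m₀ (V₀/V)^(Q_out/(Q_in−Q_out)) = 63.9 × (5.53/16.450)^(2.0179) = 7.0821 g.
C = m/V = 7.0821/16.450 = 0.43053 g/m³.

0.431 g/m³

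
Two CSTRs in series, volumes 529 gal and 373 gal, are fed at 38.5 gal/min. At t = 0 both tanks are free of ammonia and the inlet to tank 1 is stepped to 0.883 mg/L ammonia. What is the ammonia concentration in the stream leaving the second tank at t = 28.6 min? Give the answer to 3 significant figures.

0.620 mg/L

Each tank obeys Vᵢ dCᵢ/dt = Q(Cᵢ₋₁ − Cᵢ), so τᵢ = Vᵢ/Q.
τ₁ = 529/38.5 = 13.740 min; τ₂ = 373/38.5 = 9.6883 min.
Solving the cascade with C₁(0)=C₂(0)=0 gives C₂(t) = C_in[1 − (τ₁ e^(−t/τ₁) − τ₂ e^(−t/τ₂))/(τ₁ − τ₂)].
At t = 28.6: e^(−t/τ₁) = 0.12475, e^(−t/τ₂) = 0.052235.
C₂ = 0.883·[1 − (13.740·0.12475 − 9.6883·0.052235)/(4.0519)] = 0.883·0.70188 = 0.61976 mg/L.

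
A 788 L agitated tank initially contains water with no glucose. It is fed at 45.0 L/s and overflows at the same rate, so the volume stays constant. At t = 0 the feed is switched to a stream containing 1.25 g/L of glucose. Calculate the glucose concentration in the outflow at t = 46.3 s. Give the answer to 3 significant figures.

1.16 g/L

Accumulation = in − out for the solute gives V dC/dt = Q(C_in − C).
Time constant τ = V/Q = 788/45.0 = 17.511 s.
C approaches C_in exponentially: C(t) = C_in + (C₀ − C_in) e^(−t/τ).
C(46.3) = 1.25 + (0 − 1.25)·e^(−46.3/17.511) = 1.25 + (-1.2500)·0.071074 = 1.1612 g/L.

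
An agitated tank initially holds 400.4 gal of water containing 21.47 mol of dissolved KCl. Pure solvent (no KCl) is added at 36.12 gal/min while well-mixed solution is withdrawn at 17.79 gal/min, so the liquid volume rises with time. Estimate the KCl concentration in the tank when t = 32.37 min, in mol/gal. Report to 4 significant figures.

0.008941 mol/gal

Let m(t) be the amount of KCl. Volume: V(t) = V₀ + (Q_in − Q_out) t = 400.4 + 18.3300 t; V(32.37) = 993.742 gal.
No KCl enters, so dm/dt = −Q_out · (m/V).
Separate: dm/m = −Q_out dt/V(t) ⇒ ln(m/m₀) = −(Q_out/(Q_in−Q_out)) ln(V/V₀).
m = m₀ (V₀/V)^(Q_out/(Q_in−Q_out)) = 21.47 × (400.4/993.742)^(0.970540) = 8.88551 mol.
C = m/V = 8.88551/993.742 = 0.00894147 mol/gal.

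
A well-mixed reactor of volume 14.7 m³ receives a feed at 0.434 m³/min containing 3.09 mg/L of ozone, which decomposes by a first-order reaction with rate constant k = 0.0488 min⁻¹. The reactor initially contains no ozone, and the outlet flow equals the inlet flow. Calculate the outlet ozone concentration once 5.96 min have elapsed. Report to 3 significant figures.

V dC/dt = Q(C_in − C) − k V C.
This is linear with rate a = Q/V + k = 0.078324 min⁻¹.
C_ss = Q C_in/(Q + kV) = 1.1648 mg/L; C(t) = C_ss + (C₀ − C_ss) e^(−a t).
C(5.96) = 1.1648 + (-1.1648)·e^(−0.078324·5.96) = 1.1648 + (-1.1648)·0.62700 = 0.43446 mg/L.

0.434 mg/L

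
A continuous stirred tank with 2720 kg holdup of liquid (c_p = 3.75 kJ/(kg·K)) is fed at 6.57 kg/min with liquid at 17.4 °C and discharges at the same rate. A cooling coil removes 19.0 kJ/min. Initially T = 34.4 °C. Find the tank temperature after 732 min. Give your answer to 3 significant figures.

19.7 °C

Heat balance on the well-mixed liquid: M c_p dT/dt = ṁ c_p (T_in − T) − 19.0.
τ = M/ṁ = 414.00 min; T_ss = T_in − Q̇/(ṁ c_p) = 17.4 − 19.0/(6.57·3.75) = 16.629 °C.
Integrating: T(t) = T_ss + (T₀ − T_ss) e^(−t/τ).
T(732) = 16.629 + (17.771)·e^(−732/414.00) = 16.629 + (17.771)·0.17066 = 19.662 °C.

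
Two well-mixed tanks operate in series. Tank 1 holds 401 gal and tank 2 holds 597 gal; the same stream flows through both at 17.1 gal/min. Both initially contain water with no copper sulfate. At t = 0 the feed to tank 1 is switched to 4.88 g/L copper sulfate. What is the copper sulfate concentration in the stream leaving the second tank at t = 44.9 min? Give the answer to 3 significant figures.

2.24 g/L

Each tank obeys Vᵢ dCᵢ/dt = Q(Cᵢ₋₁ − Cᵢ), so τᵢ = Vᵢ/Q.
τ₁ = 401/17.1 = 23.450 min; τ₂ = 597/17.1 = 34.912 min.
Solving the cascade with C₁(0)=C₂(0)=0 gives C₂(t) = C_in[1 − (τ₁ e^(−t/τ₁) − τ₂ e^(−t/τ₂))/(τ₁ − τ₂)].
At t = 44.9: e^(−t/τ₁) = 0.14739, e^(−t/τ₂) = 0.27635.
C₂ = 4.88·[1 − (23.450·0.14739 − 34.912·0.27635)/(-11.462)] = 4.88·0.45980 = 2.2438 g/L.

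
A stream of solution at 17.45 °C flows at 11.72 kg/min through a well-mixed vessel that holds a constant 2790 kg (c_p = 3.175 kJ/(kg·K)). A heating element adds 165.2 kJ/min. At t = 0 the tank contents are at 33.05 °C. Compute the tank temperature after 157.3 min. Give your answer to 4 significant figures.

27.65 °C

M c_p dT/dt = ṁ c_p (T_in − T) + Q̇.
τ = M/ṁ = 238.055 min; T_ss = T_in + Q̇/(ṁ c_p) = 17.45 + 165.2/(11.72·3.175) = 21.8895 °C.
This is linear first-order; T(t) = T_ss + (T₀ − T_ss) e^(−t/τ).
T(157.3) = 21.8895 + (11.1605)·e^(−157.3/238.055) = 21.8895 + (11.1605)·0.516452 = 27.6534 °C.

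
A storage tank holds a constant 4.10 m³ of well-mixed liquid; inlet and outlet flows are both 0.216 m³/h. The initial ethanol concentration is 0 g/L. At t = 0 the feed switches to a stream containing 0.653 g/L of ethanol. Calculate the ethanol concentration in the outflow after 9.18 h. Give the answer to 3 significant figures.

Mass balance on the solute (V constant): V dC/dt = Q(C_in − C).
Time constant τ = V/Q = 4.10/0.216 = 18.981 h.
C approaches C_in exponentially: C(t) = C_in + (C₀ − C_in) e^(−t/τ).
C(9.18) = 0.653 + (0 − 0.653)·e^(−9.18/18.981) = 0.653 + (-0.65300)·0.61654 = 0.25040 g/L.

0.250 g/L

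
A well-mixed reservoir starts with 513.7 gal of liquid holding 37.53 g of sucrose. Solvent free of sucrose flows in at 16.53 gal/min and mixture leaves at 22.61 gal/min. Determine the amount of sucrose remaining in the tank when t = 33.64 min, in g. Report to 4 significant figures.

Let m(t) be the amount of sucrose. Volume: V(t) = V₀ + (Q_in − Q_out) t = 513.7 − 6.08000 t; V(33.64) = 309.169 gal.
Solute balance: dm/dt = 0 − Q_out C = −Q_out m/V(t).
dm/m = −Q_out dt/(V₀ − 6.08000 t); integrating gives ln(m/m₀) = −(Q_out/(Q_in−Q_out)) ln(V/V₀).
m = m₀ (V₀/V)^(Q_out/(Q_in−Q_out)) = 37.53 × (513.7/309.169)^(-3.71875) = 5.67992 g.

5.680 g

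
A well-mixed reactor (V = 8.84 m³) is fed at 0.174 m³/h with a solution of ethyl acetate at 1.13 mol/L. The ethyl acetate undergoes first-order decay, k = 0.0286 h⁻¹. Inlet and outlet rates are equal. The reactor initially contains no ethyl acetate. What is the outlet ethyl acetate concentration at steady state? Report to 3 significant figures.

Accumulation = in − out − consumed: V dC/dt = Q C_in − Q C − k V C.
Steady state (dC/dt = 0): C_ss = Q C_in/(Q + kV) = C_in/(1 + kV/Q).
C_ss = 0.174·1.13/(0.174 + 0.0286·8.84) = 0.19662/0.42682 = 0.46066 mol/L.

0.461 mol/L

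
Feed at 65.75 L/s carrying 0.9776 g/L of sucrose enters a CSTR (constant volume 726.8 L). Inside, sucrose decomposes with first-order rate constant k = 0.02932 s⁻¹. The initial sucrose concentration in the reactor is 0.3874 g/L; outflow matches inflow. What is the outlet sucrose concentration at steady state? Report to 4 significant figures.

Species balance: V dC/dt = Q C_in − Q C − k V C.
Steady state (dC/dt = 0): C_ss = Q C_in/(Q + kV) = C_in/(1 + kV/Q).
C_ss = 65.75·0.9776/(65.75 + 0.02932·726.8) = 64.2772/87.0598 = 0.738311 g/L.

0.7383 g/L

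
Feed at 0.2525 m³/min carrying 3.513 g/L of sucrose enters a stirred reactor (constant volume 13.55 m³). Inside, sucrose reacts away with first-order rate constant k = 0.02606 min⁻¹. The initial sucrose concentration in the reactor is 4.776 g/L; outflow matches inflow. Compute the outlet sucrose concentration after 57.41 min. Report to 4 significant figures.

Accumulation = in − out − consumed: V dC/dt = Q C_in − Q C − k V C.
This is linear with rate a = Q/V + k = 0.0446947 min⁻¹.
C_ss = Q C_in/(Q + kV) = 1.46469 g/L; C(t) = C_ss + (C₀ − C_ss) e^(−a t).
C(57.41) = 1.46469 + (3.31131)·e^(−0.0446947·57.41) = 1.46469 + (3.31131)·0.0768483 = 1.71915 g/L.

1.719 g/L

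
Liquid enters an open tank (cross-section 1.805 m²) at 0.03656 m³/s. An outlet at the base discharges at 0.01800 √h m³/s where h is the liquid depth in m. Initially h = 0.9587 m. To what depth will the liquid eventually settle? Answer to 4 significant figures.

A dh/dt = Q_in − 0.01800 √h. Steady state requires inflow = outflow:
Q_in = 0.01800 √h_ss ⇒ √h_ss = 0.03656/0.01800 = 2.03111.
h_ss = 2.03111² = 4.12541 m. (Since h₀ = 0.9587 m < h_ss, the level will rise toward this value.)

4.125 m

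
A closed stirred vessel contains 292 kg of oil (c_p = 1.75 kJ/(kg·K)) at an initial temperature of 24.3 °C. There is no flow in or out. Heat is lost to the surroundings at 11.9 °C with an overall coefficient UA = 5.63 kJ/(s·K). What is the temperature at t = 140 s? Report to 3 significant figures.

14.6 °C

First-law balance (no shaft work): M c_p dT/dt = −UA(T − T_amb).
dT/dt = (T_ss − T)/τ with T_ss = T_amb = 11.900 °C, τ = M c_p/UA = 292·1.75/5.63 = 90.764 s.
T approaches T_ss exponentially: T(t) = T_ss + (T₀ − T_ss) e^(−t/τ).
T(140) = 11.900 + (12.400)·0.21385 = 14.552 °C.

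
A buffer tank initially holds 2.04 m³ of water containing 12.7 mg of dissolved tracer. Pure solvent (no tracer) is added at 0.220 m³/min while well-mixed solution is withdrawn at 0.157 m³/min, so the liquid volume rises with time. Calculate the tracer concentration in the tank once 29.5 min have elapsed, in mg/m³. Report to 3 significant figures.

Let m(t) be the amount of tracer. Volume: V(t) = V₀ + (Q_in − Q_out) t = 2.04 + 0.063000 t; V(29.5) = 3.8985 m³.
No tracer enters, so dm/dt = −Q_out · (m/V).
dm/m = −Q_out dt/(V₀ + 0.063000 t); integrating gives ln(m/m₀) = −(Q_out/(Q_in−Q_out)) ln(V/V₀).
m = m₀ (V₀/V)^(Q_out/(Q_in−Q_out)) = 12.7 × (2.04/3.8985)^(2.4921) = 2.5285 mg.
C = m/V = 2.5285/3.8985 = 0.64859 mg/m³.

0.649 mg/m³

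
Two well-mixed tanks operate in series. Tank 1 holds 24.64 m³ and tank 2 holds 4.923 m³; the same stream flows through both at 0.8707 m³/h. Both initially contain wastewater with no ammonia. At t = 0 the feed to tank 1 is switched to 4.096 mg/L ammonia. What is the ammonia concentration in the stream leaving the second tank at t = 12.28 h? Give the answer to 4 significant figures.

0.8959 mg/L

Each tank obeys Vᵢ dCᵢ/dt = Q(Cᵢ₋₁ − Cᵢ), so τᵢ = Vᵢ/Q.
τ₁ = 24.64/0.8707 = 28.2991 h; τ₂ = 4.923/0.8707 = 5.65407 h.
Solving the cascade with C₁(0)=C₂(0)=0 gives C₂(t) = C_in[1 − (τ₁ e^(−t/τ₁) − τ₂ e^(−t/τ₂))/(τ₁ − τ₂)].
At t = 12.28: e^(−t/τ₁) = 0.647953, e^(−t/τ₂) = 0.113962.
C₂ = 4.096·[1 − (28.2991·0.647953 − 5.65407·0.113962)/(22.6450)] = 4.096·0.218718 = 0.895870 mg/L.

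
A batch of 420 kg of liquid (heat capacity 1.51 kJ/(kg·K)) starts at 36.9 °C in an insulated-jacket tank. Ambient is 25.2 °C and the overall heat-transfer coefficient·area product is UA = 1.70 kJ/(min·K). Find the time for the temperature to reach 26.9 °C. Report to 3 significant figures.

720 min

M c_p dT/dt = −UA(T − T_amb).
τ = M c_p/UA = 373.06 min; T_ss = T_amb = 25.200 °C.
T(t) = T_ss + (T₀ − T_ss)e^(−t/τ); set T = 26.9:
t = −τ ln[(T − T_ss)/(T₀ − T_ss)] = −373.06 · ln(0.14530) = 719.62 min.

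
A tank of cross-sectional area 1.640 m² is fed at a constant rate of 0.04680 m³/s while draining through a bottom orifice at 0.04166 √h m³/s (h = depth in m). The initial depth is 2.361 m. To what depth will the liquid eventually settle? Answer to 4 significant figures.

1.262 m

A dh/dt = Q_in − 0.04166 √h. Steady state requires inflow = outflow:
Q_in = 0.04166 √h_ss ⇒ √h_ss = 0.04680/0.04166 = 1.12338.
h_ss = 1.12338² = 1.26198 m. (Since h₀ = 2.361 m > h_ss, the level will fall toward this value.)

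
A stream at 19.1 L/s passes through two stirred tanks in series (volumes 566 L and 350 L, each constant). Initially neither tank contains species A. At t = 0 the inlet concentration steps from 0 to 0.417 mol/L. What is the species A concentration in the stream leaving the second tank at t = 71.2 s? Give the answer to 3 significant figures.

Species balance on tank i: dCᵢ/dt = (Cᵢ₋₁ − Cᵢ)/τᵢ with τᵢ = Vᵢ/Q.
τ₁ = 566/19.1 = 29.634 s; τ₂ = 350/19.1 = 18.325 s.
Solving the cascade with C₁(0)=C₂(0)=0 gives C₂(t) = C_in[1 − (τ₁ e^(−t/τ₁) − τ₂ e^(−t/τ₂))/(τ₁ − τ₂)].
At t = 71.2: e^(−t/τ₁) = 0.090475, e^(−t/τ₂) = 0.020538.
C₂ = 0.417·[1 − (29.634·0.090475 − 18.325·0.020538)/(11.309)] = 0.417·0.79620 = 0.33202 mol/L.

0.332 mol/L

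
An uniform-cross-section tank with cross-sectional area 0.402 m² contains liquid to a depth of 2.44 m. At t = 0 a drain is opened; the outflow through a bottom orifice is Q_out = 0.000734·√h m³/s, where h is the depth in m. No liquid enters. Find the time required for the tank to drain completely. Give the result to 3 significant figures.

1710 s

Volume balance on the tank: A dh/dt = −0.000734 √h.
Separate and integrate: 2(√h − √h₀) = −(0.000734/A) t.
Tank is empty when √h = 0: t_empty = 2A√h₀/0.000734.
t_empty = 2·0.402·√2.44/0.000734 = 0.80400·1.5620/0.000734 = 1711.0 s.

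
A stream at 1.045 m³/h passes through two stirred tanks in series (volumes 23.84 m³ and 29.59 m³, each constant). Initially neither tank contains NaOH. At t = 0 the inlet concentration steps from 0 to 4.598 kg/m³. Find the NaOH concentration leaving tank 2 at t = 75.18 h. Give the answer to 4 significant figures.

Species balance on tank i: dCᵢ/dt = (Cᵢ₋₁ − Cᵢ)/τᵢ with τᵢ = Vᵢ/Q.
τ₁ = 23.84/1.045 = 22.8134 h; τ₂ = 29.59/1.045 = 28.3158 h.
Solving the cascade with C₁(0)=C₂(0)=0 gives C₂(t) = C_in[1 − (τ₁ e^(−t/τ₁) − τ₂ e^(−t/τ₂))/(τ₁ − τ₂)].
At t = 75.18: e^(−t/τ₁) = 0.0370520, e^(−t/τ₂) = 0.0702949.
C₂ = 4.598·[1 − (22.8134·0.0370520 − 28.3158·0.0702949)/(-5.50239)] = 4.598·0.791877 = 3.64105 kg/m³.

3.641 kg/m³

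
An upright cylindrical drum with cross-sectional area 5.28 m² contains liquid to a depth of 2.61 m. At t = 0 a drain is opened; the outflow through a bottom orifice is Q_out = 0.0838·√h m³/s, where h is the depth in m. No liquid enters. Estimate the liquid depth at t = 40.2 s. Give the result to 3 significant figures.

1.68 m

Unsteady balance on liquid volume: A dh/dt = −0.0838 √h.
Separate and integrate: 2(√h − √h₀) = −(0.0838/A) t.
√h = √2.61 − 0.0838·40.2/(2·5.28) = 1.6155 − 0.31901 = 1.2965.
h = 1.2965² = 1.6810 m.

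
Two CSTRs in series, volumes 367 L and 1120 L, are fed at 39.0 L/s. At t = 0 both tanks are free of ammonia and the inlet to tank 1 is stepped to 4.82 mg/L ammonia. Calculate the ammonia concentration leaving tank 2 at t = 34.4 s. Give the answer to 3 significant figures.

Species balance on tank i: dCᵢ/dt = (Cᵢ₋₁ − Cᵢ)/τᵢ with τᵢ = Vᵢ/Q.
τ₁ = 367/39.0 = 9.4103 s; τ₂ = 1120/39.0 = 28.718 s.
Solving the cascade with C₁(0)=C₂(0)=0 gives C₂(t) = C_in[1 − (τ₁ e^(−t/τ₁) − τ₂ e^(−t/τ₂))/(τ₁ − τ₂)].
At t = 34.4: e^(−t/τ₁) = 0.025846, e^(−t/τ₂) = 0.30184.
C₂ = 4.82·[1 − (9.4103·0.025846 − 28.718·0.30184)/(-19.308)] = 4.82·0.56364 = 2.7168 mg/L.

2.72 mg/L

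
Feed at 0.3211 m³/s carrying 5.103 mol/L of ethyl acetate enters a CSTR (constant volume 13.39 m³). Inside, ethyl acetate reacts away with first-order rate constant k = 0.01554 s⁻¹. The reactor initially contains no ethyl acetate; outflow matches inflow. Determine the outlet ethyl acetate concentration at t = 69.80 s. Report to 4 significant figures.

2.900 mol/L

V dC/dt = Q(C_in − C) − k V C.
dC/dt = (Q/V) C_in − (Q/V + k) C; effective rate a = Q/V + k = 0.0239806 + 0.01554 = 0.0395206 s⁻¹.
C_ss = Q C_in/(Q + kV) = 3.09643 mol/L; C(t) = C_ss + (C₀ − C_ss) e^(−a t).
C(69.80) = 3.09643 + (-3.09643)·e^(−0.0395206·69.80) = 3.09643 + (-3.09643)·0.0633845 = 2.90017 mol/L.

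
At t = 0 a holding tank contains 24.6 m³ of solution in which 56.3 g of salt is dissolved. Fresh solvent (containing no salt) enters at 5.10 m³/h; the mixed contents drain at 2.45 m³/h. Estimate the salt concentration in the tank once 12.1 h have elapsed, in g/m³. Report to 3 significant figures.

0.459 g/m³

Let m(t) be the amount of salt. Volume: V(t) = V₀ + (Q_in − Q_out) t = 24.6 + 2.6500 t; V(12.1) = 56.665 m³.
Solute balance: dm/dt = 0 − Q_out C = −Q_out m/V(t).
Separate: dm/m = −Q_out dt/V(t) ⇒ ln(m/m₀) = −(Q_out/(Q_in−Q_out)) ln(V/V₀).
m = m₀ (V₀/V)^(Q_out/(Q_in−Q_out)) = 56.3 × (24.6/56.665)^(0.92453) = 26.030 g.
C = m/V = 26.030/56.665 = 0.45937 g/m³.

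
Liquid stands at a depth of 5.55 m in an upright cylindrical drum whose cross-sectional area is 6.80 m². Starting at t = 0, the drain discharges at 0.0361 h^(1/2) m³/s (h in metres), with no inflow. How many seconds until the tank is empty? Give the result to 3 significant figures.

888 s

A dh/dt = −Q_out = −0.0361 √h.
This is separable: 2 d(√h)/dt = −0.0361/A, so √h = √h₀ − (0.0361/(2A)) t.
Tank is empty when √h = 0: t_empty = 2A√h₀/0.0361.
t_empty = 2·6.80·√5.55/0.0361 = 13.600·2.3558/0.0361 = 887.52 s.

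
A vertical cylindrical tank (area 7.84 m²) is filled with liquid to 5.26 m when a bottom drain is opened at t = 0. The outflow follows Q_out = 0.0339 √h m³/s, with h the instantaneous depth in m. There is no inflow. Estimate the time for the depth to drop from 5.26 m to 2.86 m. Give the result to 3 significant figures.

279 s

A dh/dt = −Q_out = −0.0339 √h.
Separate and integrate: 2(√h − √h₀) = −(0.0339/A) t.
t = 2A(√h₀ − √h)/0.0339 = 2·7.84·(√5.26 − √2.86)/0.0339
  = 15.680 × (2.2935 − 1.6912) / 0.0339 = 278.59 s.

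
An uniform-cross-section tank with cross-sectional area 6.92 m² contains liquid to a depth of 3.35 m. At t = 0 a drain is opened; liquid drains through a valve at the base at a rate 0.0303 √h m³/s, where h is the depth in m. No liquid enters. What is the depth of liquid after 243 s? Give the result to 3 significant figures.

Volume balance on the tank: A dh/dt = −0.0303 √h.
∫ h^(−1/2) dh = −(0.0303/A) ∫ dt, giving 2√h = 2√h₀ − (0.0303/A) t.
√h = √3.35 − 0.0303·243/(2·6.92) = 1.8303 − 0.53200 = 1.2983.
h = 1.2983² = 1.6856 m.

1.69 m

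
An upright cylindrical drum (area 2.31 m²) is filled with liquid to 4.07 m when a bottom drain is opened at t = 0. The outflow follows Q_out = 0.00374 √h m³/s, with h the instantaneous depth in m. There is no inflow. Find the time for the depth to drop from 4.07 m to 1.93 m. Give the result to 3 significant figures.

With no inflow, A dh/dt = −0.00374 √h.
∫ h^(−1/2) dh = −(0.00374/A) ∫ dt, giving 2√h = 2√h₀ − (0.00374/A) t.
t = 2A(√h₀ − √h)/0.00374 = 2·2.31·(√4.07 − √1.93)/0.00374
  = 4.6200 × (2.0174 − 1.3892) / 0.00374 = 775.99 s.

776 s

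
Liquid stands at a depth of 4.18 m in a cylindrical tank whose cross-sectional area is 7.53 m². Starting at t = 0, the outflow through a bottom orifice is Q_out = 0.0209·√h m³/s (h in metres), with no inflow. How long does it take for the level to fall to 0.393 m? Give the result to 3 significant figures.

With no inflow, A dh/dt = −0.0209 √h.
Separate and integrate: 2(√h − √h₀) = −(0.0209/A) t.
t = 2A(√h₀ − √h)/0.0209 = 2·7.53·(√4.18 − √0.393)/0.0209
  = 15.060 × (2.0445 − 0.62690) / 0.0209 = 1021.5 s.

1020 s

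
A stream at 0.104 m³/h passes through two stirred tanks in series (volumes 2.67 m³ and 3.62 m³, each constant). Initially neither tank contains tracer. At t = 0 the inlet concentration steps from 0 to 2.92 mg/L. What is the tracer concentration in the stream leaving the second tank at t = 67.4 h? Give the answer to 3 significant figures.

Each tank obeys Vᵢ dCᵢ/dt = Q(Cᵢ₋₁ − Cᵢ), so τᵢ = Vᵢ/Q.
τ₁ = 2.67/0.104 = 25.673 h; τ₂ = 3.62/0.104 = 34.808 h.
Solving the cascade with C₁(0)=C₂(0)=0 gives C₂(t) = C_in[1 − (τ₁ e^(−t/τ₁) − τ₂ e^(−t/τ₂))/(τ₁ − τ₂)].
At t = 67.4: e^(−t/τ₁) = 0.072417, e^(−t/τ₂) = 0.14423.
C₂ = 2.92·[1 − (25.673·0.072417 − 34.808·0.14423)/(-9.1346)] = 2.92·0.65394 = 1.9095 mg/L.

1.91 mg/L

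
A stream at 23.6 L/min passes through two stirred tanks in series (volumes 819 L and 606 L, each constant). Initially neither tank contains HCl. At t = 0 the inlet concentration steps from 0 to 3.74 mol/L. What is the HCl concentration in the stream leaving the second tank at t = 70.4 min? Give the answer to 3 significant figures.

Species balance on tank i: dCᵢ/dt = (Cᵢ₋₁ − Cᵢ)/τᵢ with τᵢ = Vᵢ/Q.
τ₁ = 819/23.6 = 34.703 min; τ₂ = 606/23.6 = 25.678 min.
Solving the cascade with C₁(0)=C₂(0)=0 gives C₂(t) = C_in[1 − (τ₁ e^(−t/τ₁) − τ₂ e^(−t/τ₂))/(τ₁ − τ₂)].
At t = 70.4: e^(−t/τ₁) = 0.13152, e^(−t/τ₂) = 0.064464.
C₂ = 3.74·[1 − (34.703·0.13152 − 25.678·0.064464)/(9.0254)] = 3.74·0.67771 = 2.5346 mol/L.

2.53 mol/L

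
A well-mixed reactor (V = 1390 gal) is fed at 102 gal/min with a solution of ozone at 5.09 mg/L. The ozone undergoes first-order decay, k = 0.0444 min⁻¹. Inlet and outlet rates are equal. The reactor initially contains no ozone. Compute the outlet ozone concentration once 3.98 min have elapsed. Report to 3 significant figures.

V dC/dt = Q(C_in − C) − k V C.
dC/dt = (Q/V) C_in − (Q/V + k) C; effective rate a = Q/V + k = 0.073381 + 0.0444 = 0.11778 min⁻¹.
C_ss = Q C_in/(Q + kV) = 3.1712 mg/L; C(t) = C_ss + (C₀ − C_ss) e^(−a t).
C(3.98) = 3.1712 + (-3.1712)·e^(−0.11778·3.98) = 3.1712 + (-3.1712)·0.62577 = 1.1868 mg/L.

1.19 mg/L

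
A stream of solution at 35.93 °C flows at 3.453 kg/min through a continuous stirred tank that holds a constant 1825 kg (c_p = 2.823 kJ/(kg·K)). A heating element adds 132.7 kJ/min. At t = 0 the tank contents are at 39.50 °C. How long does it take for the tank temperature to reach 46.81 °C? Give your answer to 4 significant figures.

687.8 min

M c_p dT/dt = ṁ c_p (T_in − T) + Q̇.
τ = M/ṁ = 528.526 min; T_ss = T_in + Q̇/(ṁ c_p) = 49.5433 °C.
T(t) = T_ss + (T₀ − T_ss) e^(−t/τ). Set T = 46.81:
e^(−t/τ) = (46.81 − 49.5433)/(39.50 − 49.5433) = 0.272152
t = −528.526 · ln(0.272152) = 687.821 min.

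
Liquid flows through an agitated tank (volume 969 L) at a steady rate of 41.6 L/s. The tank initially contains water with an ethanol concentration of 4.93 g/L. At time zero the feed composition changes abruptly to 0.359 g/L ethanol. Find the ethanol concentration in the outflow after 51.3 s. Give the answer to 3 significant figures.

Transient balance on the dissolved component: V dC/dt = Q(C_in − C).
So dC/dt = (C_in − C)/τ with τ = V/Q = 969/41.6 = 23.293 s.
Solution: C(t) = C_in + (C₀ − C_in) e^(−t/τ).
C(51.3) = 0.359 + (4.93 − 0.359)·e^(−51.3/23.293) = 0.359 + (4.5710)·0.11054 = 0.86429 g/L.

0.864 g/L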